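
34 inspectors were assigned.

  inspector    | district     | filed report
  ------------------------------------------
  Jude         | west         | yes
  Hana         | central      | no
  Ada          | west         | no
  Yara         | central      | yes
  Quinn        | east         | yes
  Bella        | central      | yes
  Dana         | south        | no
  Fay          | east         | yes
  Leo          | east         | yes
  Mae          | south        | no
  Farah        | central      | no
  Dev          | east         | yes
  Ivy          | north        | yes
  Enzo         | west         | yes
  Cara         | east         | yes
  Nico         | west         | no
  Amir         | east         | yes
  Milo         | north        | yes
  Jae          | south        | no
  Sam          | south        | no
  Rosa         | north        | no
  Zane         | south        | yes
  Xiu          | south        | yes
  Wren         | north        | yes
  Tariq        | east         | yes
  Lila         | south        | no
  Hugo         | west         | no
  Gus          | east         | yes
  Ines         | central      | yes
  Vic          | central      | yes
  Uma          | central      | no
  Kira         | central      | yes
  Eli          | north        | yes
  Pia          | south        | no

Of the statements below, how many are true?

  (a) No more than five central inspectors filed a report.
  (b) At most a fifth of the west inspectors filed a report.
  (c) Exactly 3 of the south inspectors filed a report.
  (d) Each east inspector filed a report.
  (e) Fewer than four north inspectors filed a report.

(a) central: |A| = 8, |A ∩ B| = 5; needs |A ∩ B| ≤ 5 — true.
(b) west: |A| = 5, |A ∩ B| = 2; needs |A ∩ B| / |A| ≤ 1/5 — false.
(c) south: |A| = 8, |A ∩ B| = 2; needs |A ∩ B| = 3 — false.
(d) east: |A| = 8, |A ∩ B| = 8; needs A ⊆ B, i.e. every element of A is in B (|A ∖ B| = 0) — true.
(e) north: |A| = 5, |A ∩ B| = 4; needs |A ∩ B| < 4 — false.

2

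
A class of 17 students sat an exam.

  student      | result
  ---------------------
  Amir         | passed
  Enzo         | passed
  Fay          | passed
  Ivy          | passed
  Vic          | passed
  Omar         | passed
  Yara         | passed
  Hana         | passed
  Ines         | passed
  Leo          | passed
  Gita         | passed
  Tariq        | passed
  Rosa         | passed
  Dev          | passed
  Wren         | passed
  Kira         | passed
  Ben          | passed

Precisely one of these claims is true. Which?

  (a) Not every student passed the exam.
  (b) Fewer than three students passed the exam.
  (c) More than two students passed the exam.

(c)

|A| = 17, |A ∩ B| = 17, |A ∖ B| = 0.
(a) requires A ⊄ B (|A ∖ B| ≥ 1): false.
(b) requires |A ∩ B| < 3: false.
(c) requires |A ∩ B| > 2: true.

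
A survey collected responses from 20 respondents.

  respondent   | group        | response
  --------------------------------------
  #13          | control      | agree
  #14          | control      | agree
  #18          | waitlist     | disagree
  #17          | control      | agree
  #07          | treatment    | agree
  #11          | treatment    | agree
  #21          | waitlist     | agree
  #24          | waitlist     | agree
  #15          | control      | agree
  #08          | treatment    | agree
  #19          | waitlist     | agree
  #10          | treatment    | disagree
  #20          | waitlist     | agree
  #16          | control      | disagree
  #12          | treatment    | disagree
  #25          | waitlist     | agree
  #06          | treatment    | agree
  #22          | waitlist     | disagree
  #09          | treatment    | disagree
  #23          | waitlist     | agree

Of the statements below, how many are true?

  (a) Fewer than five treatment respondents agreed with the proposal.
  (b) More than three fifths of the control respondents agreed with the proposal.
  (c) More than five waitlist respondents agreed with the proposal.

3

(a) treatment: |A| = 7, |A ∩ B| = 4; needs |A ∩ B| < 5 — true.
(b) control: |A| = 5, |A ∩ B| = 4; needs |A ∩ B| / |A| > 3/5 — true.
(c) waitlist: |A| = 8, |A ∩ B| = 6; needs |A ∩ B| > 5 — true.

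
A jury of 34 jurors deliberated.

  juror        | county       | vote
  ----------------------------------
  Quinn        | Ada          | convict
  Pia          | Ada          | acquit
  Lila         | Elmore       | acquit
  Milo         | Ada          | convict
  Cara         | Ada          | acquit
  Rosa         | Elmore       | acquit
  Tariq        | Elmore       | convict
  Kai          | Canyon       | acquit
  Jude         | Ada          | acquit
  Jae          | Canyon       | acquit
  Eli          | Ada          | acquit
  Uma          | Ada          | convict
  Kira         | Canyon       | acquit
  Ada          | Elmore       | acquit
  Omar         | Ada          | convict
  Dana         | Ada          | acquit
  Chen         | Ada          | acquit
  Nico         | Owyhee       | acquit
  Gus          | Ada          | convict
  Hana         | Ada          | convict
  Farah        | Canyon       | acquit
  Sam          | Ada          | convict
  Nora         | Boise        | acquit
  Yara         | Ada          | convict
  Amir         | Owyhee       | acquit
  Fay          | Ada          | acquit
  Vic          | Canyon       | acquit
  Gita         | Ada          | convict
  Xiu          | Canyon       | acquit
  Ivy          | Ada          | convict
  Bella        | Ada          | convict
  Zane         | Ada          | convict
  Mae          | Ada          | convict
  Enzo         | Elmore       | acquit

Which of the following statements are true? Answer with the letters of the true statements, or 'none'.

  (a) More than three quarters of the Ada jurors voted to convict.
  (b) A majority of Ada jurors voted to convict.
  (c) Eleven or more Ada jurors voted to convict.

(b), (c)

|A| = 20, |A ∩ B| = 13, |A ∖ B| = 7.
(a) |A ∩ B| / |A| > 3/4: fails.
(b) |A ∩ B| > |A ∖ B|: holds.
(c) |A ∩ B| ≥ 11: holds.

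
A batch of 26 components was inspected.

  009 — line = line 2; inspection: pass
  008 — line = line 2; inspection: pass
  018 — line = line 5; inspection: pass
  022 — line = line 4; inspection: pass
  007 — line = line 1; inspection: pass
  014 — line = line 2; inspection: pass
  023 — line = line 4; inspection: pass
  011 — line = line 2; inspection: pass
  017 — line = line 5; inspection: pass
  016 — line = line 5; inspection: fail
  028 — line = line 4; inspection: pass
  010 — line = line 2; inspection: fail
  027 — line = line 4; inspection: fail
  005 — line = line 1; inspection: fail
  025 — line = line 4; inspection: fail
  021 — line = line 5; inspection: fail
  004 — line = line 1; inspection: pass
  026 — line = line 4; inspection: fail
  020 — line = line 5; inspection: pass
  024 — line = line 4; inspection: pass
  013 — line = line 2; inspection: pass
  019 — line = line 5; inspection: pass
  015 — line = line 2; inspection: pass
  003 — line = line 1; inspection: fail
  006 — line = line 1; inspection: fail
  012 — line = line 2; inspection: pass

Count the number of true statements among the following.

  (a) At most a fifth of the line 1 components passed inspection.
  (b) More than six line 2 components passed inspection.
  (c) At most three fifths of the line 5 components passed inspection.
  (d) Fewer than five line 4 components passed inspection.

(a) line 1: |A| = 5, |A ∩ B| = 2; needs |A ∩ B| / |A| ≤ 1/5 — false.
(b) line 2: |A| = 8, |A ∩ B| = 7; needs |A ∩ B| > 6 — true.
(c) line 5: |A| = 6, |A ∩ B| = 4; needs |A ∩ B| / |A| ≤ 3/5 — false.
(d) line 4: |A| = 7, |A ∩ B| = 4; needs |A ∩ B| < 5 — true.

2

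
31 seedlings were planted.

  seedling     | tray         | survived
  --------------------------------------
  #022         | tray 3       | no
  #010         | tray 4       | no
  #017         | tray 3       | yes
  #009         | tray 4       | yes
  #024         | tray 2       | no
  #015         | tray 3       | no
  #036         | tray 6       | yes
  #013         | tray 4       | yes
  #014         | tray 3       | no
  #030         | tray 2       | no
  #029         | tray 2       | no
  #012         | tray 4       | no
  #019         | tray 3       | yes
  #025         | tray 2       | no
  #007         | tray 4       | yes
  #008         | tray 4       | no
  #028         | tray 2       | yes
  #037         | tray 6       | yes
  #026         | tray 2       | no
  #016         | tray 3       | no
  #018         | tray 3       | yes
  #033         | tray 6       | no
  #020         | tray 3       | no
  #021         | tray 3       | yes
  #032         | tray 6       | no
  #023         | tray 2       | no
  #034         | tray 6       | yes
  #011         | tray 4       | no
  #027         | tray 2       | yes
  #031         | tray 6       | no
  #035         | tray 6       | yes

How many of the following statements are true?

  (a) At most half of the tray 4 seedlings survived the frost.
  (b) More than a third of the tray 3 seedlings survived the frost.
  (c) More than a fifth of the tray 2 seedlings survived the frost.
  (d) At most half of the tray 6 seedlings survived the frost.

3

(a) tray 4: |A| = 7, |A ∩ B| = 3; needs |A ∩ B| ≤ |A ∖ B| — true.
(b) tray 3: |A| = 9, |A ∩ B| = 4; needs |A ∩ B| / |A| > 1/3 — true.
(c) tray 2: |A| = 8, |A ∩ B| = 2; needs |A ∩ B| / |A| > 1/5 — true.
(d) tray 6: |A| = 7, |A ∩ B| = 4; needs |A ∩ B| ≤ |A ∖ B| — false.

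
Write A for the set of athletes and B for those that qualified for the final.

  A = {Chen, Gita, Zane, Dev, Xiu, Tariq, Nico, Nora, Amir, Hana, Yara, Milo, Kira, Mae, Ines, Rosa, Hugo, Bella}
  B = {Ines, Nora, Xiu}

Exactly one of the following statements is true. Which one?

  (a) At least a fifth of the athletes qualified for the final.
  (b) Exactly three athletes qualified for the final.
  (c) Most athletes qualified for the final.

|A| = 18, |A ∩ B| = 3, |A ∖ B| = 15.
(a) requires |A ∩ B| / |A| ≥ 1/5: false.
(b) requires |A ∩ B| = 3: true.
(c) requires |A ∩ B| > |A ∖ B|: false.

(b)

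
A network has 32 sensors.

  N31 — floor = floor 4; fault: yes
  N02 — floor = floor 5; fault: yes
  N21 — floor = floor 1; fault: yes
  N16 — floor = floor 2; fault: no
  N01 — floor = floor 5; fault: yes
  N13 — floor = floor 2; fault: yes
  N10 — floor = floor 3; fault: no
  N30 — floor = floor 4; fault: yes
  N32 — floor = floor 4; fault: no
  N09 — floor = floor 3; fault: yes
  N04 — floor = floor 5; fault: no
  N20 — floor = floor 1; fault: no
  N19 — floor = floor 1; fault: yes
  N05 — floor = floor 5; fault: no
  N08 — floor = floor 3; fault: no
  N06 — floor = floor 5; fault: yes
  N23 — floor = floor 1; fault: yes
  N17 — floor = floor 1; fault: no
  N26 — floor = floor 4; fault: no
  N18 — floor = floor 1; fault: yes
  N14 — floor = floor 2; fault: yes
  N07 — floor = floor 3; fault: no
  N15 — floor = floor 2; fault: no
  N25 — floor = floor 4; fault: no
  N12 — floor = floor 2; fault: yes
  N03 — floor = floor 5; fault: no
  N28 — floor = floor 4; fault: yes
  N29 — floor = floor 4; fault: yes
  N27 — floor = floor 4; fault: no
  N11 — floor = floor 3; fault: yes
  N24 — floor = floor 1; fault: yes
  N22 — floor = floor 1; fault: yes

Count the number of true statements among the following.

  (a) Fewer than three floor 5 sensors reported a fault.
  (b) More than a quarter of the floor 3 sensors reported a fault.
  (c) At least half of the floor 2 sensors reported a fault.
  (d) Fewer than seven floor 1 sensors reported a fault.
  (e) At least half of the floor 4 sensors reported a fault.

(a) floor 5: |A| = 6, |A ∩ B| = 3; needs |A ∩ B| < 3 — false.
(b) floor 3: |A| = 5, |A ∩ B| = 2; needs |A ∩ B| / |A| > 1/4 — true.
(c) floor 2: |A| = 5, |A ∩ B| = 3; needs |A ∩ B| ≥ |A ∖ B| — true.
(d) floor 1: |A| = 8, |A ∩ B| = 6; needs |A ∩ B| < 7 — true.
(e) floor 4: |A| = 8, |A ∩ B| = 4; needs |A ∩ B| ≥ |A ∖ B| — true.

4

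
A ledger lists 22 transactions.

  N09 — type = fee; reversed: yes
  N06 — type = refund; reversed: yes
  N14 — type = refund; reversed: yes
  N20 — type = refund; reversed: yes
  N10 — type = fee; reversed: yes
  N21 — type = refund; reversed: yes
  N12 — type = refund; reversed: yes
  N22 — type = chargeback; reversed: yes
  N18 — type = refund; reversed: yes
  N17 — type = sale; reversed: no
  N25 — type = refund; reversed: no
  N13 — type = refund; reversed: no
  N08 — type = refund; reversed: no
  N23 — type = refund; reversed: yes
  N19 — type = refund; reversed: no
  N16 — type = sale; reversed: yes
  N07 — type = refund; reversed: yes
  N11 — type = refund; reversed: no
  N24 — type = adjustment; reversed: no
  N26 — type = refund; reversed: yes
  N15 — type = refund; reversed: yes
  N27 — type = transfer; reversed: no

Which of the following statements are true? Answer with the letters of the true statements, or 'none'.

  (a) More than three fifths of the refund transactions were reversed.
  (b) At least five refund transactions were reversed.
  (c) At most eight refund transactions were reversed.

|A| = 15, |A ∩ B| = 10, |A ∖ B| = 5.
(a) |A ∩ B| / |A| > 3/5: holds.
(b) |A ∩ B| ≥ 5: holds.
(c) |A ∩ B| ≤ 8: fails.

(a), (b)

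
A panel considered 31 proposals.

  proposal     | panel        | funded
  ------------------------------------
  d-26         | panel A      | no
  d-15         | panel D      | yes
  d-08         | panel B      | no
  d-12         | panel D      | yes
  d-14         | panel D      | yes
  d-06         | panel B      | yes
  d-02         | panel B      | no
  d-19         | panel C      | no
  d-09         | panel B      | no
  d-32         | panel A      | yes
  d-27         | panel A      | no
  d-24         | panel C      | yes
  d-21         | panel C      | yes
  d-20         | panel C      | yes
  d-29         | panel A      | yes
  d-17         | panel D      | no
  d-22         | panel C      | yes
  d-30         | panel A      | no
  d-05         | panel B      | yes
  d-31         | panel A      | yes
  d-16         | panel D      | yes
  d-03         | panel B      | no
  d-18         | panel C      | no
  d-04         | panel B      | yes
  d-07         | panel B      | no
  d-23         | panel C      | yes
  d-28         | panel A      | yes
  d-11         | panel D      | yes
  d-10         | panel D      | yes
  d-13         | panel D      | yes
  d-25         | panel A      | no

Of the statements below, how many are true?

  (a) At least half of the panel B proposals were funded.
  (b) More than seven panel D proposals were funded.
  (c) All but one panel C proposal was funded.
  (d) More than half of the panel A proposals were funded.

0

(a) panel B: |A| = 8, |A ∩ B| = 3; needs |A ∩ B| ≥ |A ∖ B| — false.
(b) panel D: |A| = 8, |A ∩ B| = 7; needs |A ∩ B| > 7 — false.
(c) panel C: |A| = 7, |A ∩ B| = 5; needs |A ∖ B| = 1 — false.
(d) panel A: |A| = 8, |A ∩ B| = 4; needs |A ∩ B| > |A ∖ B| — false.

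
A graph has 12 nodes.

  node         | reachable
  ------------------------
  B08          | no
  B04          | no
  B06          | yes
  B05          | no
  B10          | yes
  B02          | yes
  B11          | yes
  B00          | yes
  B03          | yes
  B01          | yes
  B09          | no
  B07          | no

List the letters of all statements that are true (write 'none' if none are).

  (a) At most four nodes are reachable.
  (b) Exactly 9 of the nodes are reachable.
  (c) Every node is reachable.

none

|A| = 12, |A ∩ B| = 7, |A ∖ B| = 5.
(a) |A ∩ B| ≤ 4: fails.
(b) |A ∩ B| = 9: fails.
(c) A ⊆ B, i.e. every element of A is in B (|A ∖ B| = 0): fails.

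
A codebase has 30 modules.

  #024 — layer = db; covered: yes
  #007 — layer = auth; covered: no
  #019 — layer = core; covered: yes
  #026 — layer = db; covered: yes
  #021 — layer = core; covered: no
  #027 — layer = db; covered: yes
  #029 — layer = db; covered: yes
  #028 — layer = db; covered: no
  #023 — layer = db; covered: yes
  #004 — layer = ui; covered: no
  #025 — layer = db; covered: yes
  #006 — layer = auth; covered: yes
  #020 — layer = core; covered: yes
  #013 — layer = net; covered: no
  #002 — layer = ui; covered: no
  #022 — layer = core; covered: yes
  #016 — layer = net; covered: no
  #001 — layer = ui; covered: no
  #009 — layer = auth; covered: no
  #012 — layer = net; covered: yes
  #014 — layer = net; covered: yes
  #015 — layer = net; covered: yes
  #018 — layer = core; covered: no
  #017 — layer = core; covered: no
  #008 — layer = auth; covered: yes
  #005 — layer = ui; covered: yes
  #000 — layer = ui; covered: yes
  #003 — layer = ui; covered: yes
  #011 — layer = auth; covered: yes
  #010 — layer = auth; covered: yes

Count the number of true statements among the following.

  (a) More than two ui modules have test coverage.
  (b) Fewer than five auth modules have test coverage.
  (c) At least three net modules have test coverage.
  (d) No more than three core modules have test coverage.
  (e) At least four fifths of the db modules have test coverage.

(a) ui: |A| = 6, |A ∩ B| = 3; needs |A ∩ B| > 2 — true.
(b) auth: |A| = 6, |A ∩ B| = 4; needs |A ∩ B| < 5 — true.
(c) net: |A| = 5, |A ∩ B| = 3; needs |A ∩ B| ≥ 3 — true.
(d) core: |A| = 6, |A ∩ B| = 3; needs |A ∩ B| ≤ 3 — true.
(e) db: |A| = 7, |A ∩ B| = 6; needs |A ∩ B| / |A| ≥ 4/5 — true.

5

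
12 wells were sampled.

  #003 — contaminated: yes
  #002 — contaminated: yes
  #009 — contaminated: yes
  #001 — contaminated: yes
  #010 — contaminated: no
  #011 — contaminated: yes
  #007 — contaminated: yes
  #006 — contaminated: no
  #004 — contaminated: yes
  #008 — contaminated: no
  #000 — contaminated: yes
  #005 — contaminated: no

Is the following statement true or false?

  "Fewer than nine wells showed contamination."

The determiner here denotes the relation: |A ∩ B| < 9.
A (the restrictor) = {#003, #002, #009, #001, #010, #011, #007, #006, #004, #008, #000, #005}, |A| = 12.
A ∩ B = {#003, #002, #009, #001, #011, #007, #004, #000}, so |A ∩ B| = 8.
|A ∩ B| = 8, so the statement is true.

True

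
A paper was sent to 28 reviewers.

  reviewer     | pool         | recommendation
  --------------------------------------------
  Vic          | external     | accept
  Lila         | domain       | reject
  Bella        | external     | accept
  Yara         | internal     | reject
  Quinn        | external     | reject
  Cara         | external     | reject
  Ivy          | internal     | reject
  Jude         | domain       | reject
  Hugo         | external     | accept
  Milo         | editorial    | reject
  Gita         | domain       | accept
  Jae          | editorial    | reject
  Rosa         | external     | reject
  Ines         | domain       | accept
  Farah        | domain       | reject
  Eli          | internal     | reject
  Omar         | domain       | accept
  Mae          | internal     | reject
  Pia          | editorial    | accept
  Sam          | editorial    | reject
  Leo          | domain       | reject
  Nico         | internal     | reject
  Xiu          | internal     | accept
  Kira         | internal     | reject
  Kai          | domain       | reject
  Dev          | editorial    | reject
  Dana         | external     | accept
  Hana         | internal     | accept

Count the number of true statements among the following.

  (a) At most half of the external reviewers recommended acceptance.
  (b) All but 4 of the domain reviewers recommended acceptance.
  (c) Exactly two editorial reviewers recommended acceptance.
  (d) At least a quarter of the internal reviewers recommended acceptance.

(a) external: |A| = 7, |A ∩ B| = 4; needs |A ∩ B| ≤ |A ∖ B| — false.
(b) domain: |A| = 8, |A ∩ B| = 3; needs |A ∖ B| = 4 — false.
(c) editorial: |A| = 5, |A ∩ B| = 1; needs |A ∩ B| = 2 — false.
(d) internal: |A| = 8, |A ∩ B| = 2; needs |A ∩ B| / |A| ≥ 1/4 — true.

1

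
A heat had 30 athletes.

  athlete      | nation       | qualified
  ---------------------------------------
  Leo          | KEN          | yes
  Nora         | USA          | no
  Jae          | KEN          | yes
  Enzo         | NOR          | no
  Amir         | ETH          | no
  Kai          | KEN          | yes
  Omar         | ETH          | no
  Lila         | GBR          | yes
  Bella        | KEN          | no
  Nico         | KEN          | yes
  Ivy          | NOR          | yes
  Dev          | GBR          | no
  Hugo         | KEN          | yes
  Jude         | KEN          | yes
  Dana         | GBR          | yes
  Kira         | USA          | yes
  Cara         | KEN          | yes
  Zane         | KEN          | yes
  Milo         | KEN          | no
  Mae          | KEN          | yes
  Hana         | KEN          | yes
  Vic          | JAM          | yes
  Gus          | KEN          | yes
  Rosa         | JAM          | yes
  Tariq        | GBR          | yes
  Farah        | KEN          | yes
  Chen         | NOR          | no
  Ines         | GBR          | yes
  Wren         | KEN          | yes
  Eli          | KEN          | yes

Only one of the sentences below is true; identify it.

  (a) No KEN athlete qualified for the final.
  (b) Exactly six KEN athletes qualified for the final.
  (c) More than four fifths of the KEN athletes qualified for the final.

(c)

|A| = 16, |A ∩ B| = 14, |A ∖ B| = 2.
(a) requires A ∩ B = ∅ (|A ∩ B| = 0): false.
(b) requires |A ∩ B| = 6: false.
(c) requires |A ∩ B| / |A| > 4/5: true.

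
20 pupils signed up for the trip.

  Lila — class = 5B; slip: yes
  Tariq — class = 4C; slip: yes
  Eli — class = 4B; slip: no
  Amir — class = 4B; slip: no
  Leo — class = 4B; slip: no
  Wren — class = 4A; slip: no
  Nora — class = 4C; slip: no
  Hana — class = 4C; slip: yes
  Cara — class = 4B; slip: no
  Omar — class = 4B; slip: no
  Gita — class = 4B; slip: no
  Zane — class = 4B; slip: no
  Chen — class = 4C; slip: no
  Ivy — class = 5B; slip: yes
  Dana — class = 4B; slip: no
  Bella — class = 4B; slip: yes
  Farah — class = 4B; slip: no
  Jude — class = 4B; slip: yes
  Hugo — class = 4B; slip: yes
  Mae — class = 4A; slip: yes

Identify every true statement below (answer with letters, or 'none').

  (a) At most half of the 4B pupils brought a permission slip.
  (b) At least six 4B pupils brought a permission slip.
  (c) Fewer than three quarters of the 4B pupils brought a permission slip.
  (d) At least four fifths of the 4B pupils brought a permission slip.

(a), (c)

|A| = 12, |A ∩ B| = 3, |A ∖ B| = 9.
(a) |A ∩ B| ≤ |A ∖ B|: holds.
(b) |A ∩ B| ≥ 6: fails.
(c) |A ∩ B| / |A| < 3/4: holds.
(d) |A ∩ B| / |A| ≥ 4/5: fails.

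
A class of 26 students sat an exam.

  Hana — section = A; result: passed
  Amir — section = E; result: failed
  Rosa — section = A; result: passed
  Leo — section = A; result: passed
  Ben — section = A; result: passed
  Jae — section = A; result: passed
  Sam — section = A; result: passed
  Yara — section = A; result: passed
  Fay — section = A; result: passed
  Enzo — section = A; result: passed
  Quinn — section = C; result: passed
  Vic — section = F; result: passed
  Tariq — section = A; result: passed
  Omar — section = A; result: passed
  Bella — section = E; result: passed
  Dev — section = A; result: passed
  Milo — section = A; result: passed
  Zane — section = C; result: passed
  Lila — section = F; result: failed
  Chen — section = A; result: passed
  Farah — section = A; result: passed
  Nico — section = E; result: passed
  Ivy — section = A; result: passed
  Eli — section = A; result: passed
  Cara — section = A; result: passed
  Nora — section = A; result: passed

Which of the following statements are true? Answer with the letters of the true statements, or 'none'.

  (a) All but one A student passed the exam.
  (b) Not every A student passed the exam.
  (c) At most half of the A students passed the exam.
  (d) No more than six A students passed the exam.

|A| = 19, |A ∩ B| = 19, |A ∖ B| = 0.
(a) |A ∖ B| = 1: fails.
(b) A ⊄ B (|A ∖ B| ≥ 1): fails.
(c) |A ∩ B| ≤ |A ∖ B|: fails.
(d) |A ∩ B| ≤ 6: fails.

none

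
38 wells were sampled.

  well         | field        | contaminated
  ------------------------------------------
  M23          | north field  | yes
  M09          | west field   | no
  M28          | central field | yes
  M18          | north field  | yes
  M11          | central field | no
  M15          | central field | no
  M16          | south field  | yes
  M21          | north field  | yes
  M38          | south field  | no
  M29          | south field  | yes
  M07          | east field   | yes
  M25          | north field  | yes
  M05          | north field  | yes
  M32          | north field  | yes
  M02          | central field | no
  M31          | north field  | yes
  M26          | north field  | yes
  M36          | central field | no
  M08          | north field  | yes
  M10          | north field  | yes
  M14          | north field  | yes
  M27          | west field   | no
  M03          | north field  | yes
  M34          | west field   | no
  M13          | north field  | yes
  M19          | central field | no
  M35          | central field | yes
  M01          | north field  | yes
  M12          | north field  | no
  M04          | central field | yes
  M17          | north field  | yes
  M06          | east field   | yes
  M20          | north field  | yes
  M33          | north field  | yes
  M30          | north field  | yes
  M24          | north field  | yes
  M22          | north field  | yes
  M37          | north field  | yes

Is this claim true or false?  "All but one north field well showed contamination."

The determiner here denotes the relation: |A ∖ B| = 1.
|A| = 22, |A ∩ B| = 21, |A ∖ B| = 1.
|A ∖ B| = 1, so the statement is true.

True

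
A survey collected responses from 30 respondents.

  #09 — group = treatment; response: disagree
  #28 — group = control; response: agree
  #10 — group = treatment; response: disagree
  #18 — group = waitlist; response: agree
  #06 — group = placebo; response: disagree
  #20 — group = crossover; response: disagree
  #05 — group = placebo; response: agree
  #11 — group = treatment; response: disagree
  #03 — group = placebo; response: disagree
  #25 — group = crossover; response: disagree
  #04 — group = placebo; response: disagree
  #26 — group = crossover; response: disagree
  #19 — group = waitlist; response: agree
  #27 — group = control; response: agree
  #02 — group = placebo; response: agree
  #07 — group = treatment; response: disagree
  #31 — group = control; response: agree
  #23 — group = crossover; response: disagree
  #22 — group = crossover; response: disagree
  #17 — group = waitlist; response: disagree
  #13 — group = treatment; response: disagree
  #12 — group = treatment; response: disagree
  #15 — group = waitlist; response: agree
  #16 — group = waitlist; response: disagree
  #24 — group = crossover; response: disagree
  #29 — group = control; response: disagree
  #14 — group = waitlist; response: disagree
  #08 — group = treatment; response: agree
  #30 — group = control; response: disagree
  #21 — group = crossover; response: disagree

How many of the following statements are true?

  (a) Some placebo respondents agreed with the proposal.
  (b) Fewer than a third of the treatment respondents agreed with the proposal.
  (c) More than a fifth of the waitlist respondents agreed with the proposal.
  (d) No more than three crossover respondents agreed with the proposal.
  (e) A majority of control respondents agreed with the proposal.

5

(a) placebo: |A| = 5, |A ∩ B| = 2; needs A ∩ B ≠ ∅ (|A ∩ B| ≥ 1) — true.
(b) treatment: |A| = 7, |A ∩ B| = 1; needs |A ∩ B| / |A| < 1/3 — true.
(c) waitlist: |A| = 6, |A ∩ B| = 3; needs |A ∩ B| / |A| > 1/5 — true.
(d) crossover: |A| = 7, |A ∩ B| = 0; needs |A ∩ B| ≤ 3 — true.
(e) control: |A| = 5, |A ∩ B| = 3; needs |A ∩ B| > |A ∖ B| — true.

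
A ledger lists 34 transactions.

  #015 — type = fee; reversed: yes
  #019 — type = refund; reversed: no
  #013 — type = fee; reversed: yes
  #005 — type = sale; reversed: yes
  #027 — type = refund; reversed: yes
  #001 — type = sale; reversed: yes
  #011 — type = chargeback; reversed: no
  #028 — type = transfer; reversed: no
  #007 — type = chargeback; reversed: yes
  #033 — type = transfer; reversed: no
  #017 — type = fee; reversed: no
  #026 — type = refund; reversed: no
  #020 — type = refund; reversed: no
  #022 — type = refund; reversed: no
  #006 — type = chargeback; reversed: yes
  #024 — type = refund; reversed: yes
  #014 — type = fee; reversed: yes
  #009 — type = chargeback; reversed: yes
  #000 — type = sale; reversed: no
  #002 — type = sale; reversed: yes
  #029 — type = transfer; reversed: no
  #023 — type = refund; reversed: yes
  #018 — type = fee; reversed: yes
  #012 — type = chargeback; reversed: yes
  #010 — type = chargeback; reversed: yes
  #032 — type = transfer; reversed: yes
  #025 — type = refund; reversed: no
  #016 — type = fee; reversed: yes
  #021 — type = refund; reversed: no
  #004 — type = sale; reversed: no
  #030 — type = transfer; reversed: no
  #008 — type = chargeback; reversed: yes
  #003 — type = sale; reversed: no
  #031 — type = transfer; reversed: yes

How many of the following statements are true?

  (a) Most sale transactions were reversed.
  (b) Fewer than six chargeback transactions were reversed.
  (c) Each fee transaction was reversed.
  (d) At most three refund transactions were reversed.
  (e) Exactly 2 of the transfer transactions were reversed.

2

(a) sale: |A| = 6, |A ∩ B| = 3; needs |A ∩ B| > |A ∖ B| — false.
(b) chargeback: |A| = 7, |A ∩ B| = 6; needs |A ∩ B| < 6 — false.
(c) fee: |A| = 6, |A ∩ B| = 5; needs A ⊆ B, i.e. every element of A is in B (|A ∖ B| = 0) — false.
(d) refund: |A| = 9, |A ∩ B| = 3; needs |A ∩ B| ≤ 3 — true.
(e) transfer: |A| = 6, |A ∩ B| = 2; needs |A ∩ B| = 2 — true.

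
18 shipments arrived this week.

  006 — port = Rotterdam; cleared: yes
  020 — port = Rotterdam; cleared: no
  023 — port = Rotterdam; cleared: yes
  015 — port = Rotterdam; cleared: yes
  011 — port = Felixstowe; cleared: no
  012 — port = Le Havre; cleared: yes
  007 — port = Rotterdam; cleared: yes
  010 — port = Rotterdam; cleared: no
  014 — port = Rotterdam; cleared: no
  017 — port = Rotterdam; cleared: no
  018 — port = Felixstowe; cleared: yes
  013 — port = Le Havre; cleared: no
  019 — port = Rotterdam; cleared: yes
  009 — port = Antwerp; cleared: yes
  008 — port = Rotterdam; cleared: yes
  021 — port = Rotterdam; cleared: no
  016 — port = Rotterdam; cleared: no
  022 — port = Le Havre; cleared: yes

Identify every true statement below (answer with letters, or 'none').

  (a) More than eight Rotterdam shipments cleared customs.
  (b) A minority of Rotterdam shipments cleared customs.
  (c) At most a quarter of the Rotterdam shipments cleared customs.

|A| = 12, |A ∩ B| = 6, |A ∖ B| = 6.
(a) |A ∩ B| > 8: fails.
(b) |A ∩ B| < |A ∖ B|: fails.
(c) |A ∩ B| / |A| ≤ 1/4: fails.

none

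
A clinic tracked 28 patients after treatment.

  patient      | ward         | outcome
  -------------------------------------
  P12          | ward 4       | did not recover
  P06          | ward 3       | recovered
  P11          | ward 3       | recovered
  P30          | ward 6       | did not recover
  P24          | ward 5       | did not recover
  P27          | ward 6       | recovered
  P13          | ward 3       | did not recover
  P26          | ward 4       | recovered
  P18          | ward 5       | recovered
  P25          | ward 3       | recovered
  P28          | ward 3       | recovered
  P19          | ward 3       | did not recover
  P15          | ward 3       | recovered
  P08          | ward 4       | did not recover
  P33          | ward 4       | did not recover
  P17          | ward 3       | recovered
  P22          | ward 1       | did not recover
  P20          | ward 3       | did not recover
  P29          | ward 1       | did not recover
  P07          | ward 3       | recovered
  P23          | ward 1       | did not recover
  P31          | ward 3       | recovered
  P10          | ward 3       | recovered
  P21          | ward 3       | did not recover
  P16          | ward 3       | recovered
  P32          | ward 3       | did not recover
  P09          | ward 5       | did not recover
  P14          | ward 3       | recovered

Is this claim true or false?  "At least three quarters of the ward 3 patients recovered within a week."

'At least three quarters of the ward 3 patients recovered within a week' holds iff |A ∩ B| / |A| ≥ 3/4.
|A| = 16, |A ∩ B| = 11, |A ∖ B| = 5.
|A ∩ B|/|A| = 11/16, so the statement is false.

False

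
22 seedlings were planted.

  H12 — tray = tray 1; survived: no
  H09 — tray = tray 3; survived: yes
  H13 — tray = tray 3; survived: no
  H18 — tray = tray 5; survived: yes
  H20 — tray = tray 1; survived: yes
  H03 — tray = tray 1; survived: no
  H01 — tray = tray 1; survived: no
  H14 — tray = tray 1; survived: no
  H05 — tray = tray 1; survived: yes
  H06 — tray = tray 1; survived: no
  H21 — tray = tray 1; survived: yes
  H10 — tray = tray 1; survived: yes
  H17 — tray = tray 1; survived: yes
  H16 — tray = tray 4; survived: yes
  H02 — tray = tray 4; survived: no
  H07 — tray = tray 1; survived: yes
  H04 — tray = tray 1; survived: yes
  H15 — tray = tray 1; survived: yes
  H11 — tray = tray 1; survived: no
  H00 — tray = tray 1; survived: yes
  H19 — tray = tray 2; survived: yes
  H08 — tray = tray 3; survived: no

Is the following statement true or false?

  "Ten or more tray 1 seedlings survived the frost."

Truth condition: |A ∩ B| ≥ 10.
|A| = 15, |A ∩ B| = 9, |A ∖ B| = 6.
|A ∩ B| = 9, so the statement is false.

False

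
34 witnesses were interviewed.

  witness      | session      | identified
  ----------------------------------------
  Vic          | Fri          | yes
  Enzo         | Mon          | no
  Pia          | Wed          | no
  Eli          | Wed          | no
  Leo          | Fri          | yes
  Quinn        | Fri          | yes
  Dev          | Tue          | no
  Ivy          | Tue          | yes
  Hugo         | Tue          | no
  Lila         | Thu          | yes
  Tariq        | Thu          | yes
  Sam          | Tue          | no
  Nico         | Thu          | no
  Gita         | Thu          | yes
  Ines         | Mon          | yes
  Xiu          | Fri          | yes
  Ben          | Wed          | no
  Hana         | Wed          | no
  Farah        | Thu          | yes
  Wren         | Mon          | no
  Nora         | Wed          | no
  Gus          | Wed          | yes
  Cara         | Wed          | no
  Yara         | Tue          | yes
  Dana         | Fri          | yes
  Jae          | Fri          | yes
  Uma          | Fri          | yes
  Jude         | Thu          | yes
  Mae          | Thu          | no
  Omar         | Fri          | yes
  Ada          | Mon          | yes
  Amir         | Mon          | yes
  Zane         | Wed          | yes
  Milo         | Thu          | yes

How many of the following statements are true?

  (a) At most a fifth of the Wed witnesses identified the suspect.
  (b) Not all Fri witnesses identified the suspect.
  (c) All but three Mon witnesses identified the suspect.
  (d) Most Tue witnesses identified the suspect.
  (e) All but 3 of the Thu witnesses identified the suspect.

0

(a) Wed: |A| = 8, |A ∩ B| = 2; needs |A ∩ B| / |A| ≤ 1/5 — false.
(b) Fri: |A| = 8, |A ∩ B| = 8; needs A ⊄ B (|A ∖ B| ≥ 1) — false.
(c) Mon: |A| = 5, |A ∩ B| = 3; needs |A ∖ B| = 3 — false.
(d) Tue: |A| = 5, |A ∩ B| = 2; needs |A ∩ B| > |A ∖ B| — false.
(e) Thu: |A| = 8, |A ∩ B| = 6; needs |A ∖ B| = 3 — false.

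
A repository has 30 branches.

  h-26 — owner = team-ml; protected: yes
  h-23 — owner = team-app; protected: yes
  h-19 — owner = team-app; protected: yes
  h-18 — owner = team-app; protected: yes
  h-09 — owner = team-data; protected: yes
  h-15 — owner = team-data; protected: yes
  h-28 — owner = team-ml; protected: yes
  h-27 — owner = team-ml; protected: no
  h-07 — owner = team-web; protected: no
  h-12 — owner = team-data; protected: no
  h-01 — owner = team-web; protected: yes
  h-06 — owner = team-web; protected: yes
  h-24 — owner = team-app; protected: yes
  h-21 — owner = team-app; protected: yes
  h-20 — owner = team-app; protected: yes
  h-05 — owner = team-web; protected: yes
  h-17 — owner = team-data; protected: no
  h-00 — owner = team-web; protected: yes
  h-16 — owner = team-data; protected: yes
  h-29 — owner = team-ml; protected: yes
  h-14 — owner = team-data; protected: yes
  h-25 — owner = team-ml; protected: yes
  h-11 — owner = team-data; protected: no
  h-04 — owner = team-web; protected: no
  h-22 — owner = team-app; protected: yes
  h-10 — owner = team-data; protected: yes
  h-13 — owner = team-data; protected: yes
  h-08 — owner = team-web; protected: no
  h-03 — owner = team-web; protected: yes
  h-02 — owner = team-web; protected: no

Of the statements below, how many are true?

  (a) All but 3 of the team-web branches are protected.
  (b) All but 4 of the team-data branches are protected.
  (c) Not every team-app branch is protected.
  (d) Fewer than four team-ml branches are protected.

(a) team-web: |A| = 9, |A ∩ B| = 5; needs |A ∖ B| = 3 — false.
(b) team-data: |A| = 9, |A ∩ B| = 6; needs |A ∖ B| = 4 — false.
(c) team-app: |A| = 7, |A ∩ B| = 7; needs A ⊄ B (|A ∖ B| ≥ 1) — false.
(d) team-ml: |A| = 5, |A ∩ B| = 4; needs |A ∩ B| < 4 — false.

0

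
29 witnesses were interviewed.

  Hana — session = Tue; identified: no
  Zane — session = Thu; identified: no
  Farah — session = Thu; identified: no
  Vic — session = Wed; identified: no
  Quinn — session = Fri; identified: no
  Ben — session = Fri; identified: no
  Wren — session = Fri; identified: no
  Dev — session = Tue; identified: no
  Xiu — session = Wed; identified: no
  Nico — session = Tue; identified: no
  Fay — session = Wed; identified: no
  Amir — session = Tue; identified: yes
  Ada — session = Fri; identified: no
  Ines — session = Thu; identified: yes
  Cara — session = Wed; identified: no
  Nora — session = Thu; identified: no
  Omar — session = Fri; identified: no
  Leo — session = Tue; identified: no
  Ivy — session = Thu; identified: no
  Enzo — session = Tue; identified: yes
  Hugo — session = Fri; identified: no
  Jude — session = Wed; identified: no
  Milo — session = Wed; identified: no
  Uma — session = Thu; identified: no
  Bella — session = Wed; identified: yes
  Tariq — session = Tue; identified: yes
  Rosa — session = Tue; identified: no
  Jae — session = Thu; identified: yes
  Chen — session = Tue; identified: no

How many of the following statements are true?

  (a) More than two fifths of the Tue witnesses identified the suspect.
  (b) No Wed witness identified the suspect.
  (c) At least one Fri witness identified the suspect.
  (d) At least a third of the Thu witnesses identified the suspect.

(a) Tue: |A| = 9, |A ∩ B| = 3; needs |A ∩ B| / |A| > 2/5 — false.
(b) Wed: |A| = 7, |A ∩ B| = 1; needs A ∩ B = ∅ (|A ∩ B| = 0) — false.
(c) Fri: |A| = 6, |A ∩ B| = 0; needs A ∩ B ≠ ∅ (|A ∩ B| ≥ 1) — false.
(d) Thu: |A| = 7, |A ∩ B| = 2; needs |A ∩ B| / |A| ≥ 1/3 — false.

0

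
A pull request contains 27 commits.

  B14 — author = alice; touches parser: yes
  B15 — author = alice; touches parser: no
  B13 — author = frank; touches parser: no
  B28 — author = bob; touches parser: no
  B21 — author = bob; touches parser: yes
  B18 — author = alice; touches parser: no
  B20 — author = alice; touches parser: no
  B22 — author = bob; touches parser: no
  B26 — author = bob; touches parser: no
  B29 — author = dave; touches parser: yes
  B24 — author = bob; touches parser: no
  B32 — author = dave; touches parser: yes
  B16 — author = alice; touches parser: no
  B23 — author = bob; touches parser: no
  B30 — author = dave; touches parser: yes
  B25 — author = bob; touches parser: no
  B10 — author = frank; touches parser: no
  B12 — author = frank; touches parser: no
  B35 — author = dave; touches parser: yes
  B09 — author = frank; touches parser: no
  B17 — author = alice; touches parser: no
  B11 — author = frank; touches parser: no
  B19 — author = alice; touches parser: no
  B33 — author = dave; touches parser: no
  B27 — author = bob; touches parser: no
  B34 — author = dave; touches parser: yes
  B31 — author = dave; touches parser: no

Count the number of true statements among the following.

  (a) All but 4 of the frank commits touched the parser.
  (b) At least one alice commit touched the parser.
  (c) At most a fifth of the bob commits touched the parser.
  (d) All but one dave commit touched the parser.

2

(a) frank: |A| = 5, |A ∩ B| = 0; needs |A ∖ B| = 4 — false.
(b) alice: |A| = 7, |A ∩ B| = 1; needs A ∩ B ≠ ∅ (|A ∩ B| ≥ 1) — true.
(c) bob: |A| = 8, |A ∩ B| = 1; needs |A ∩ B| / |A| ≤ 1/5 — true.
(d) dave: |A| = 7, |A ∩ B| = 5; needs |A ∖ B| = 1 — false.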